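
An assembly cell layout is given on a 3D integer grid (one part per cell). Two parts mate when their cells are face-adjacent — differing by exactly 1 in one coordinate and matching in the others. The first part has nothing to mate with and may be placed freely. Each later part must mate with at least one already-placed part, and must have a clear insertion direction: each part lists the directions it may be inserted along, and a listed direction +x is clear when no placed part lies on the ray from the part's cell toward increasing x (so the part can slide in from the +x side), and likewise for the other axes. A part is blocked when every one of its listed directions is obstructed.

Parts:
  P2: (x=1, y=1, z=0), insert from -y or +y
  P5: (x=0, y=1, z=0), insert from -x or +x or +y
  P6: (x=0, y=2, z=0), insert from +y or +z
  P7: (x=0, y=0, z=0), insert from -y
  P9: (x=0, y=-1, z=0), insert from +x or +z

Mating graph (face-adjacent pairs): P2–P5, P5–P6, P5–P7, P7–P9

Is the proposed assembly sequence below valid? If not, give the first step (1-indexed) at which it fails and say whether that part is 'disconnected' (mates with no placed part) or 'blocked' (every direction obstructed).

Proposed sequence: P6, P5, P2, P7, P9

Valid

1. P6@(0, 2, 0) [+y clear] — {P6}
2. P5@(0, 1, 0) [-x clear] — {P5, P6}
3. P2@(1, 1, 0) [-y clear] — {P2, P5, P6}
4. P7@(0, 0, 0) [-y clear] — {P2, P5, P6, P7}
5. P9@(0, -1, 0) [+x clear] — {P2, P5, P6, P7, P9}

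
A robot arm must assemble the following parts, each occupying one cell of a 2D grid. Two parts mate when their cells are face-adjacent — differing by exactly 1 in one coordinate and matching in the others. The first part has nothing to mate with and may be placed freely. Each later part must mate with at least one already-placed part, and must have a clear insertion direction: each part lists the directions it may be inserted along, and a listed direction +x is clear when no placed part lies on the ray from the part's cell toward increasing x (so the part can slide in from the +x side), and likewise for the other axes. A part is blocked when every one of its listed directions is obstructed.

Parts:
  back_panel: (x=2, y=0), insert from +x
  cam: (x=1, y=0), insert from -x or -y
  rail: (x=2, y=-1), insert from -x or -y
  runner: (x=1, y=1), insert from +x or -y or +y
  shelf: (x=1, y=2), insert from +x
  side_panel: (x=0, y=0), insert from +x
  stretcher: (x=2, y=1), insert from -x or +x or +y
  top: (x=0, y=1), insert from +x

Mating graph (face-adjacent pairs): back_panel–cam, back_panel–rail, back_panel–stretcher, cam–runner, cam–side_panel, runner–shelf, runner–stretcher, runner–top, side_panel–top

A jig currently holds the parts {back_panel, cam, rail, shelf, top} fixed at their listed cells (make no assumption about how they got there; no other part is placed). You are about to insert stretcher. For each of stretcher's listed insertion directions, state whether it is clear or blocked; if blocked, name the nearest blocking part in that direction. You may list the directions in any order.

-x: nearest on ray is top@(0, 1) ⇒ blocked
+x: ray from stretcher(2, 1) has no placed part ⇒ clear
+y: ray from stretcher(2, 1) has no placed part ⇒ clear

+x: clear; +y: clear; -x: blocked by top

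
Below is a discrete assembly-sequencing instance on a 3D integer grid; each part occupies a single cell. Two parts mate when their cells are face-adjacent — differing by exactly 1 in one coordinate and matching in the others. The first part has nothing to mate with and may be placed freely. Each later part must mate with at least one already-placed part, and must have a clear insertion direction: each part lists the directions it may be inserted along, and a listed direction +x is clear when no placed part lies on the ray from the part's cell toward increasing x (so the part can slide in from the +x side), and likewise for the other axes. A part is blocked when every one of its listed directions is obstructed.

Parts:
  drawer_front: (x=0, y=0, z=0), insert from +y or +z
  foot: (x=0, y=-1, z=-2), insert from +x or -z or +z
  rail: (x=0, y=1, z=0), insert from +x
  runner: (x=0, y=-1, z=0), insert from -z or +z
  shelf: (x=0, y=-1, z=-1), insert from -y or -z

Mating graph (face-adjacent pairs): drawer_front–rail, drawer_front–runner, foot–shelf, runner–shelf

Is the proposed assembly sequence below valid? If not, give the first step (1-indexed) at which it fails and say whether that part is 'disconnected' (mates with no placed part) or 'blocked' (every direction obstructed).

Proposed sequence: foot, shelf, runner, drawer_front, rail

1. foot@(0, -1, -2) [+x clear] — {foot}
2. shelf@(0, -1, -1) [-y clear] — {foot, shelf}
3. runner@(0, -1, 0) [+z clear] — {foot, runner, shelf}
4. drawer_front@(0, 0, 0) [+y clear] — {drawer_front, foot, runner, shelf}
5. rail@(0, 1, 0) [+x clear] — {drawer_front, foot, rail, runner, shelf}

Valid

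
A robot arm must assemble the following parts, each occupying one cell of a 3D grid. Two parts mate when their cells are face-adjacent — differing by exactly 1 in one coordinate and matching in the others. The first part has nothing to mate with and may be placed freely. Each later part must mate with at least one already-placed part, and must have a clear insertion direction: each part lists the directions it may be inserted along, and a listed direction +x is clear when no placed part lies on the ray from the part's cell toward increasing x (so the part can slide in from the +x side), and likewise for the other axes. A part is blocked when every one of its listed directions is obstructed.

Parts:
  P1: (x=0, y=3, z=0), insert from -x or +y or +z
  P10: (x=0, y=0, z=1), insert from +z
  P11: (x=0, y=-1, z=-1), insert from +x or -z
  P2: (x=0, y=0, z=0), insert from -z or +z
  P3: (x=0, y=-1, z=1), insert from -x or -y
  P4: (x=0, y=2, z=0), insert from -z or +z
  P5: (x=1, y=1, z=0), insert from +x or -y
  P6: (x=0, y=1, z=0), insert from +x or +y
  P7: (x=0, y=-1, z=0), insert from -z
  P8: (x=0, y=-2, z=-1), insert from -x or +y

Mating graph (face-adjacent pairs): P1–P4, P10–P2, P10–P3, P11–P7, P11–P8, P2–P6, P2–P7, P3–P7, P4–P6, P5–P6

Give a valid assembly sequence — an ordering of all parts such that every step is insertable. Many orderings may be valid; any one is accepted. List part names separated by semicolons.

1. P2@(0, 0, 0) [-z clear] — {P2}
2. P10@(0, 0, 1) [+z clear] — {P10, P2}
3. P3@(0, -1, 1) [-x clear] — {P10, P2, P3}
4. P6@(0, 1, 0) [+x clear] — {P10, P2, P3, P6}
5. P5@(1, 1, 0) [+x clear] — {P10, P2, P3, P5, P6}
6. P4@(0, 2, 0) [-z clear] — {P10, P2, P3, P4, P5, P6}
7. P1@(0, 3, 0) [-x clear] — {P1, P10, P2, P3, P4, P5, P6}
8. P7@(0, -1, 0) [-z clear] — {P1, P10, P2, P3, P4, P5, P6, P7}
9. P11@(0, -1, -1) [+x clear] — {P1, P10, P11, P2, P3, P4, P5, P6, P7}
10. P8@(0, -2, -1) [-x clear] — {P1, P10, P11, P2, P3, P4, P5, P6, P7, P8}

P2; P10; P3; P6; P5; P4; P1; P7; P11; P8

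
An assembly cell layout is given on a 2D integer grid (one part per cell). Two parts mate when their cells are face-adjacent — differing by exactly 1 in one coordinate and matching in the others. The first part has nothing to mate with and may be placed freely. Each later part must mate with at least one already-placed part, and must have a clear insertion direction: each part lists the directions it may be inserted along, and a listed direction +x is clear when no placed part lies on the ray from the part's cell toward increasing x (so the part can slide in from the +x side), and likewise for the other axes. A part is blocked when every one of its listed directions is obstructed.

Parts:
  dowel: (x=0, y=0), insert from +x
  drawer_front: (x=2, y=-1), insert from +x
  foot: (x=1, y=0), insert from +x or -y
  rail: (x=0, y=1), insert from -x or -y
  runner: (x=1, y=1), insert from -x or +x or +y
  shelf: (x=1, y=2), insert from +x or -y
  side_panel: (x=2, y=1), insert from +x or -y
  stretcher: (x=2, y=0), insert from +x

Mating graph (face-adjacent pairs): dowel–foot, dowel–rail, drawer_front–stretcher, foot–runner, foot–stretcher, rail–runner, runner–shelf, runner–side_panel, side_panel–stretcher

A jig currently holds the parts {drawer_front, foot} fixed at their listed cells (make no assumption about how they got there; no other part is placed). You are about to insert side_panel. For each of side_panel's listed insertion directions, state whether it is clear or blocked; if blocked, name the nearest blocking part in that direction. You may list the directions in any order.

+x: ray from side_panel(2, 1) has no placed part ⇒ clear
-y: nearest on ray is drawer_front@(2, -1) ⇒ blocked

+x: clear; -y: blocked by drawer_front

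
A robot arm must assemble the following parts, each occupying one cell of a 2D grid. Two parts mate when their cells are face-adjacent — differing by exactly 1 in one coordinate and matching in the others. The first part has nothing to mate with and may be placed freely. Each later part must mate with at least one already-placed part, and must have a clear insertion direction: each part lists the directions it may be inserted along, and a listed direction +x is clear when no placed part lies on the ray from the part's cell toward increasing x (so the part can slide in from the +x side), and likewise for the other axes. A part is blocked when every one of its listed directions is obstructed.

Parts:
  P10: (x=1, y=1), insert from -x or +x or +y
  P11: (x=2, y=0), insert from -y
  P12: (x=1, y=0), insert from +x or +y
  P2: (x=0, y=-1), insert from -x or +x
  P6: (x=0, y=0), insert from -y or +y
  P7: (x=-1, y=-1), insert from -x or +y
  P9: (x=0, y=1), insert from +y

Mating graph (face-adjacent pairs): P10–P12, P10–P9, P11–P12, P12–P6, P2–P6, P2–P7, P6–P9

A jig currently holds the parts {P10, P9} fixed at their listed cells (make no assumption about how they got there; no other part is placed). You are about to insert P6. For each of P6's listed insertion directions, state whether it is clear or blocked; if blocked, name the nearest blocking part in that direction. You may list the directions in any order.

+y: blocked by P9; -y: clear

-y: ray from P6(0, 0) has no placed part ⇒ clear
+y: nearest on ray is P9@(0, 1) ⇒ blocked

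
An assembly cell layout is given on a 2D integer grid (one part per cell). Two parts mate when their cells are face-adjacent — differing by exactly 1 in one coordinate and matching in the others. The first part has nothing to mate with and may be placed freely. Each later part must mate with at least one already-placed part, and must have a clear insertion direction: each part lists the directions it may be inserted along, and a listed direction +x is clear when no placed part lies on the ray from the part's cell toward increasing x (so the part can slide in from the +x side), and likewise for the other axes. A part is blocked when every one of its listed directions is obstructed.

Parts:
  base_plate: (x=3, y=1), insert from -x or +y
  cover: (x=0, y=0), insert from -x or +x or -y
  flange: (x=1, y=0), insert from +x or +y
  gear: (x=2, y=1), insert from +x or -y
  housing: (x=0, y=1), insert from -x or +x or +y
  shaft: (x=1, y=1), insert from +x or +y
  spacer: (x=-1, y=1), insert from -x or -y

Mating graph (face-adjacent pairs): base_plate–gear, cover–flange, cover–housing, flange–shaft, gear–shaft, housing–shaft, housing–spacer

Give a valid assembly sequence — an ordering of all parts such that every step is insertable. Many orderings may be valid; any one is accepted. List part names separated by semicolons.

shaft; gear; housing; spacer; cover; flange; base_plate

1. shaft@(1, 1) [+x clear] — {shaft}
2. gear@(2, 1) [+x clear] — {gear, shaft}
3. housing@(0, 1) [-x clear] — {gear, housing, shaft}
4. spacer@(-1, 1) [-x clear] — {gear, housing, shaft, spacer}
5. cover@(0, 0) [-x clear] — {cover, gear, housing, shaft, spacer}
6. flange@(1, 0) [+x clear] — {cover, flange, gear, housing, shaft, spacer}
7. base_plate@(3, 1) [+y clear] — {base_plate, cover, flange, gear, housing, shaft, spacer}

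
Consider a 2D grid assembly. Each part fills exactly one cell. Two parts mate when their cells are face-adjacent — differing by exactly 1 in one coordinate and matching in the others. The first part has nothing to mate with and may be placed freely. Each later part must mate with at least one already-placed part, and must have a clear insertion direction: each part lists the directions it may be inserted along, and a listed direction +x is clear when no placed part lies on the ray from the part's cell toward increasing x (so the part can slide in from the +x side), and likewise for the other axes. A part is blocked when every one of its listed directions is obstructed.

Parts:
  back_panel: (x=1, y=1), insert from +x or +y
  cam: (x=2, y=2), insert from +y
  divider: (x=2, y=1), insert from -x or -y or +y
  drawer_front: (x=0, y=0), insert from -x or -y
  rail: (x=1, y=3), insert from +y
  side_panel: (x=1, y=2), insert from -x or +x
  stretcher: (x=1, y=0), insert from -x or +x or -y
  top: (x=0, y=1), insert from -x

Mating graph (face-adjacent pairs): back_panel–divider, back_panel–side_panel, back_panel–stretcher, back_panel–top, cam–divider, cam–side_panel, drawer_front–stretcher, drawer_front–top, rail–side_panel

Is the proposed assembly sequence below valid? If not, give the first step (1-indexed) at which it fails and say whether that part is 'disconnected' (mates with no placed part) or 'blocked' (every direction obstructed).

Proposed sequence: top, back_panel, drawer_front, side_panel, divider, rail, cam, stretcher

Valid

1. top@(0, 1) [-x clear] — {top}
2. back_panel@(1, 1) [+x clear] — {back_panel, top}
3. drawer_front@(0, 0) [-x clear] — {back_panel, drawer_front, top}
4. side_panel@(1, 2) [-x clear] — {back_panel, drawer_front, side_panel, top}
5. divider@(2, 1) [-y clear] — {back_panel, divider, drawer_front, side_panel, top}
6. rail@(1, 3) [+y clear] — {back_panel, divider, drawer_front, rail, side_panel, top}
7. cam@(2, 2) [+y clear] — {back_panel, cam, divider, drawer_front, rail, side_panel, top}
8. stretcher@(1, 0) [+x clear] — {back_panel, cam, divider, drawer_front, rail, side_panel, stretcher, top}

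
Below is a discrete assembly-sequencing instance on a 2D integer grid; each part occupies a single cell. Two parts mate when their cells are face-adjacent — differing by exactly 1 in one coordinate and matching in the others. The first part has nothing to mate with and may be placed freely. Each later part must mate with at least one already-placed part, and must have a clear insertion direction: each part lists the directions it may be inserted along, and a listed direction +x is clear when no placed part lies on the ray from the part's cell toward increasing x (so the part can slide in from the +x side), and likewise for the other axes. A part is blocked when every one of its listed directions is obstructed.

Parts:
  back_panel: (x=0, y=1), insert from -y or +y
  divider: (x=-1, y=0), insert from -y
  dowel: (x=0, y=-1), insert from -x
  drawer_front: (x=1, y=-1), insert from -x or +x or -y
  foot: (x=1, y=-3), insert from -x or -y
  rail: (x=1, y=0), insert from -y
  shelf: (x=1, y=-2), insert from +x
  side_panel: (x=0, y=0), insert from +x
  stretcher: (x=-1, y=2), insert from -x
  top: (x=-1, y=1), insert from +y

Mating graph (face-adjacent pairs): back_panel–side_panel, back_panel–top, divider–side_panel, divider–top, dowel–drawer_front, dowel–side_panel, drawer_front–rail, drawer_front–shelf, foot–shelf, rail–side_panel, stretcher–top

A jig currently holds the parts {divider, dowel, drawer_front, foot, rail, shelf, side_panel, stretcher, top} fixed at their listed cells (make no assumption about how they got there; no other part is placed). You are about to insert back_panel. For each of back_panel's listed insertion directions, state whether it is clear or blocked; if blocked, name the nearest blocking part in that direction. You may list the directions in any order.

+y: clear; -y: blocked by side_panel

-y: nearest on ray is side_panel@(0, 0) ⇒ blocked
+y: ray from back_panel(0, 1) has no placed part ⇒ clear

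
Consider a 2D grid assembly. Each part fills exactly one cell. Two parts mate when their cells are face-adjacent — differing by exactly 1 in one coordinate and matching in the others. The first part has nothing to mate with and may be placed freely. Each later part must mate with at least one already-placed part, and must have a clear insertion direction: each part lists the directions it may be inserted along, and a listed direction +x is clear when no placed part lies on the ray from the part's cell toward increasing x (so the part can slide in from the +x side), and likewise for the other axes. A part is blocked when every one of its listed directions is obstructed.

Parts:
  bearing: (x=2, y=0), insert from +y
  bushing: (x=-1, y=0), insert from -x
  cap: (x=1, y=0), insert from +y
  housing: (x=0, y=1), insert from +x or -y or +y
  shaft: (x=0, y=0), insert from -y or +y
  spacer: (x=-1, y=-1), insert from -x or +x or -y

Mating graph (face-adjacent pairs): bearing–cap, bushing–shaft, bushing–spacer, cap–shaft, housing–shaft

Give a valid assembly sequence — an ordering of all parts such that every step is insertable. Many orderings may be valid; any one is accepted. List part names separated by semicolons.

bushing; shaft; housing; cap; bearing; spacer

1. bushing@(-1, 0) [-x clear] — {bushing}
2. shaft@(0, 0) [-y clear] — {bushing, shaft}
3. housing@(0, 1) [+x clear] — {bushing, housing, shaft}
4. cap@(1, 0) [+y clear] — {bushing, cap, housing, shaft}
5. bearing@(2, 0) [+y clear] — {bearing, bushing, cap, housing, shaft}
6. spacer@(-1, -1) [-x clear] — {bearing, bushing, cap, housing, shaft, spacer}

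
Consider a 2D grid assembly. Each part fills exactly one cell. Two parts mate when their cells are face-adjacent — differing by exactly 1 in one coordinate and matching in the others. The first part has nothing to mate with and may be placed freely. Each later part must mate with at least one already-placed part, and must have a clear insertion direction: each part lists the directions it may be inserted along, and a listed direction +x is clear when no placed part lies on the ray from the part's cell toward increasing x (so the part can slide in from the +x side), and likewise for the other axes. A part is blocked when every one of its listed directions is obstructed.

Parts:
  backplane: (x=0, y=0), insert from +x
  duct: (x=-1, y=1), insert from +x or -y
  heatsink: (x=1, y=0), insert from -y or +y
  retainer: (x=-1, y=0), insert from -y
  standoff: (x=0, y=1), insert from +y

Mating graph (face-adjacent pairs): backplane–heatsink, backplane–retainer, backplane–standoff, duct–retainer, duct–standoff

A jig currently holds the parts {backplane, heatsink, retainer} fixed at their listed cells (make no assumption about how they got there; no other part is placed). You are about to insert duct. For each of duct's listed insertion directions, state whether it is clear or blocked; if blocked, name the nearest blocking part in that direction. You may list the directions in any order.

+x: clear; -y: blocked by retainer

+x: ray from duct(-1, 1) has no placed part ⇒ clear
-y: nearest on ray is retainer@(-1, 0) ⇒ blocked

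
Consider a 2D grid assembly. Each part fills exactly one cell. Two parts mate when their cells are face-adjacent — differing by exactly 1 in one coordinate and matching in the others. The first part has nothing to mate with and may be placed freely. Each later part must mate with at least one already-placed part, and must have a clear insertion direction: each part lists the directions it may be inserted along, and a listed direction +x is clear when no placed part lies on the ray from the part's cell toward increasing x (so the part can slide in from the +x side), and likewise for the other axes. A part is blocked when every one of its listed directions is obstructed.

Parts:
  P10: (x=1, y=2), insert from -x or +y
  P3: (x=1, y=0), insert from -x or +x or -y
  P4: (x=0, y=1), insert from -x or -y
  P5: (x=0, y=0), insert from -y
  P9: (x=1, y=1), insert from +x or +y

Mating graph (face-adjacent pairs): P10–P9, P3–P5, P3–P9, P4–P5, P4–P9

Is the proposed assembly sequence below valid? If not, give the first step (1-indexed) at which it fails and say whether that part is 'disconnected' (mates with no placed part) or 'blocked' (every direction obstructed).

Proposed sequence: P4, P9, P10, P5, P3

Valid

1. P4@(0, 1) [-x clear] — {P4}
2. P9@(1, 1) [+x clear] — {P4, P9}
3. P10@(1, 2) [-x clear] — {P10, P4, P9}
4. P5@(0, 0) [-y clear] — {P10, P4, P5, P9}
5. P3@(1, 0) [+x clear] — {P10, P3, P4, P5, P9}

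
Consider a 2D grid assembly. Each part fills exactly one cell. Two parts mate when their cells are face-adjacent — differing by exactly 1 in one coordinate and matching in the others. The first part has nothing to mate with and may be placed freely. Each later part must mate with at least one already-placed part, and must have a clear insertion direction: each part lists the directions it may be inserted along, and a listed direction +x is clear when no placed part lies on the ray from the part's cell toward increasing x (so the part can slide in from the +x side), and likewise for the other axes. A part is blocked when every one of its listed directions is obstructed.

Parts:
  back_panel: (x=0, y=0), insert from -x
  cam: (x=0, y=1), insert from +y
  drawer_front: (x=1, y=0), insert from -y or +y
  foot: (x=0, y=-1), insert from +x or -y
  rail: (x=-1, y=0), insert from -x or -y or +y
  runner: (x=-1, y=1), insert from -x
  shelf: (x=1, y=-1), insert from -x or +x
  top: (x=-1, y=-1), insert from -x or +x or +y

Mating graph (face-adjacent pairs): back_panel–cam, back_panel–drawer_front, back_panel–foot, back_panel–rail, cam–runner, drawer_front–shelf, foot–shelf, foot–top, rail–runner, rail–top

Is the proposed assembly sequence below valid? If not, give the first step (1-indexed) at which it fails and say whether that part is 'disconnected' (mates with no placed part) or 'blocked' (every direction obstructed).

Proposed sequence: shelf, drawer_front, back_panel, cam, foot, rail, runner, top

1. shelf@(1, -1) [-x clear] — {shelf}
2. drawer_front@(1, 0) [+y clear] — {drawer_front, shelf}
3. back_panel@(0, 0) [-x clear] — {back_panel, drawer_front, shelf}
4. cam@(0, 1) [+y clear] — {back_panel, cam, drawer_front, shelf}
5. foot@(0, -1) [-y clear] — {back_panel, cam, drawer_front, foot, shelf}
6. rail@(-1, 0) [-x clear] — {back_panel, cam, drawer_front, foot, rail, shelf}
7. runner@(-1, 1) [-x clear] — {back_panel, cam, drawer_front, foot, rail, runner, shelf}
8. top@(-1, -1) [-x clear] — {back_panel, cam, drawer_front, foot, rail, runner, shelf, top}

Valid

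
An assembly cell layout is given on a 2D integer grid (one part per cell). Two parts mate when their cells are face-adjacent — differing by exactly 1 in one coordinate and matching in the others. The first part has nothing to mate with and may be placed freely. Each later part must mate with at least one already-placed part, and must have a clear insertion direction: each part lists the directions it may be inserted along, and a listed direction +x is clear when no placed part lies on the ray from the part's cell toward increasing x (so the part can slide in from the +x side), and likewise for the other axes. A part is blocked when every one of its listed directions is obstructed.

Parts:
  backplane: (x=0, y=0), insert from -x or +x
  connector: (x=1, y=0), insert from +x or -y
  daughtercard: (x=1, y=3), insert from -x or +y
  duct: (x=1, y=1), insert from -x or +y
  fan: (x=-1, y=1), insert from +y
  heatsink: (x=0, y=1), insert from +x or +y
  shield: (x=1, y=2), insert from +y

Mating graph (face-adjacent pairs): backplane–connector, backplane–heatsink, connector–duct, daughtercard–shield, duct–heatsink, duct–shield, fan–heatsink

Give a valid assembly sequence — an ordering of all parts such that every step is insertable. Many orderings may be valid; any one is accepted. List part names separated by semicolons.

1. shield@(1, 2) [+y clear] — {shield}
2. duct@(1, 1) [-x clear] — {duct, shield}
3. connector@(1, 0) [+x clear] — {connector, duct, shield}
4. daughtercard@(1, 3) [-x clear] — {connector, daughtercard, duct, shield}
5. backplane@(0, 0) [-x clear] — {backplane, connector, daughtercard, duct, shield}
6. heatsink@(0, 1) [+y clear] — {backplane, connector, daughtercard, duct, heatsink, shield}
7. fan@(-1, 1) [+y clear] — {backplane, connector, daughtercard, duct, fan, heatsink, shield}

shield; duct; connector; daughtercard; backplane; heatsink; fan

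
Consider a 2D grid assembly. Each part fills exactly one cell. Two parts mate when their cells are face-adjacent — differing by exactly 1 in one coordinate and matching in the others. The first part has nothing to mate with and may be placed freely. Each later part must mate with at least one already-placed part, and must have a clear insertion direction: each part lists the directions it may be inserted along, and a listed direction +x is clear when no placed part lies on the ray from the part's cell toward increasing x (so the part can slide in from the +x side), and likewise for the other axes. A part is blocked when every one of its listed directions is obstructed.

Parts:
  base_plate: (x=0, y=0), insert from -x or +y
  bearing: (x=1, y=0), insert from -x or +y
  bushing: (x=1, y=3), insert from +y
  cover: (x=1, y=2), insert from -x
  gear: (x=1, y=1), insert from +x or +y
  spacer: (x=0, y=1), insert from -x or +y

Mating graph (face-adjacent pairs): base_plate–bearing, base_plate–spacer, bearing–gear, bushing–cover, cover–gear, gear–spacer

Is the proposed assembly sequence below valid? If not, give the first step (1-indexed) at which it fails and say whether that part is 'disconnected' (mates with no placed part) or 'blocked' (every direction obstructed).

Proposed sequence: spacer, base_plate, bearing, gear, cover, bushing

1. spacer@(0, 1) [-x clear] — {spacer}
2. base_plate@(0, 0) [-x clear] — {base_plate, spacer}
3. bearing@(1, 0) [+y clear] — {base_plate, bearing, spacer}
4. gear@(1, 1) [+x clear] — {base_plate, bearing, gear, spacer}
5. cover@(1, 2) [-x clear] — {base_plate, bearing, cover, gear, spacer}
6. bushing@(1, 3) [+y clear] — {base_plate, bearing, bushing, cover, gear, spacer}

Valid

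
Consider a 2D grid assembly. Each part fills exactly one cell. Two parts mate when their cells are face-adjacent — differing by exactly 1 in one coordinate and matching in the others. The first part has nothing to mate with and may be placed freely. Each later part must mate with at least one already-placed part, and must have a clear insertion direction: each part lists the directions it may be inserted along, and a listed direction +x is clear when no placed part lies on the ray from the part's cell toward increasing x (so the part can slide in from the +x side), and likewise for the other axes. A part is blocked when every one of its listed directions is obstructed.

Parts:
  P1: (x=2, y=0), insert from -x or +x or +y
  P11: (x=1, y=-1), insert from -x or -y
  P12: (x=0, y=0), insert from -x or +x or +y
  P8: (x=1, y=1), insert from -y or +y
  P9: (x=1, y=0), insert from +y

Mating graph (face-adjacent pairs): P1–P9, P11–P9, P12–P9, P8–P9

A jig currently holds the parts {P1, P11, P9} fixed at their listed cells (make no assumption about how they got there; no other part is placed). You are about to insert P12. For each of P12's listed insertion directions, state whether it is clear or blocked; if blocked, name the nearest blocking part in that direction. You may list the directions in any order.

+x: blocked by P9; +y: clear; -x: clear

-x: ray from P12(0, 0) has no placed part ⇒ clear
+x: nearest on ray is P9@(1, 0) ⇒ blocked
+y: ray from P12(0, 0) has no placed part ⇒ clear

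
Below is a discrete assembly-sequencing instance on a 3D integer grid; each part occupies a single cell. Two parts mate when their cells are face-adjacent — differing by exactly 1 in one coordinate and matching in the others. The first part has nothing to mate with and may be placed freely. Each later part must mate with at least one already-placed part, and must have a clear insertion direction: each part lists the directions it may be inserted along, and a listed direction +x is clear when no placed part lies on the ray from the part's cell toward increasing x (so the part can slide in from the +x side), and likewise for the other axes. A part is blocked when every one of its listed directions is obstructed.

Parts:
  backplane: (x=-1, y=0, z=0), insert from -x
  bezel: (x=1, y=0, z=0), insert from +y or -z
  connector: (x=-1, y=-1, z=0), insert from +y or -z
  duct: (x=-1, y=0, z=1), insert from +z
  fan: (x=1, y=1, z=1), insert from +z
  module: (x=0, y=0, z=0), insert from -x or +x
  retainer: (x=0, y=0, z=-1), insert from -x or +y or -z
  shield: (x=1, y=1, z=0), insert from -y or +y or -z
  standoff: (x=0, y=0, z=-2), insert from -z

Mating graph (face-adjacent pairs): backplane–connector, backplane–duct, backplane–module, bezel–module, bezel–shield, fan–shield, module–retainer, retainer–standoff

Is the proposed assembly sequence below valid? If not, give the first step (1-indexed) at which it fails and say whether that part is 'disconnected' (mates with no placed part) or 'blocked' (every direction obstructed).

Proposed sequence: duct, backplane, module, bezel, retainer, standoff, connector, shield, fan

1. duct@(-1, 0, 1) [+z clear] — {duct}
2. backplane@(-1, 0, 0) [-x clear] — {backplane, duct}
3. module@(0, 0, 0) [+x clear] — {backplane, duct, module}
4. bezel@(1, 0, 0) [+y clear] — {backplane, bezel, duct, module}
5. retainer@(0, 0, -1) [-x clear] — {backplane, bezel, duct, module, retainer}
6. standoff@(0, 0, -2) [-z clear] — {backplane, bezel, duct, module, retainer, standoff}
7. connector@(-1, -1, 0) [-z clear] — {backplane, bezel, connector, duct, module, retainer, standoff}
8. shield@(1, 1, 0) [+y clear] — {backplane, bezel, connector, duct, module, retainer, shield, standoff}
9. fan@(1, 1, 1) [+z clear] — {backplane, bezel, connector, duct, fan, module, retainer, shield, standoff}

Valid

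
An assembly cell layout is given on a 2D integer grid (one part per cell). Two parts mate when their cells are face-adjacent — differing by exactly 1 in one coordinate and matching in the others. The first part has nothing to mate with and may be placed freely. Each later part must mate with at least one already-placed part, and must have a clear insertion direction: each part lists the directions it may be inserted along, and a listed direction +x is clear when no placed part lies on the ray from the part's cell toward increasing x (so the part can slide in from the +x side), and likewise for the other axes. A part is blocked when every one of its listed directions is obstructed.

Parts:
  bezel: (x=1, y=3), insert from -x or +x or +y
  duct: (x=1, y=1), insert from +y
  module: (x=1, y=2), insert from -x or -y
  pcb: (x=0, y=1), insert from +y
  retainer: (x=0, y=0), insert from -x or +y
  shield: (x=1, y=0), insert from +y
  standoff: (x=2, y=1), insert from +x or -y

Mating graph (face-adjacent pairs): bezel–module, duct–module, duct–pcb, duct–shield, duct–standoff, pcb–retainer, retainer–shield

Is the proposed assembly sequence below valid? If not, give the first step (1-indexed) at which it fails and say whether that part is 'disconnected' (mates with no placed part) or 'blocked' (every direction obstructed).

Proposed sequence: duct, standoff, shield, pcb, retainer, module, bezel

1. duct@(1, 1) [+y clear] — {duct}
2. standoff@(2, 1) [+x clear] — {duct, standoff}
3. shield@(1, 0) — +y all obstructed ⇒ blocked

Invalid at step 3 (blocked)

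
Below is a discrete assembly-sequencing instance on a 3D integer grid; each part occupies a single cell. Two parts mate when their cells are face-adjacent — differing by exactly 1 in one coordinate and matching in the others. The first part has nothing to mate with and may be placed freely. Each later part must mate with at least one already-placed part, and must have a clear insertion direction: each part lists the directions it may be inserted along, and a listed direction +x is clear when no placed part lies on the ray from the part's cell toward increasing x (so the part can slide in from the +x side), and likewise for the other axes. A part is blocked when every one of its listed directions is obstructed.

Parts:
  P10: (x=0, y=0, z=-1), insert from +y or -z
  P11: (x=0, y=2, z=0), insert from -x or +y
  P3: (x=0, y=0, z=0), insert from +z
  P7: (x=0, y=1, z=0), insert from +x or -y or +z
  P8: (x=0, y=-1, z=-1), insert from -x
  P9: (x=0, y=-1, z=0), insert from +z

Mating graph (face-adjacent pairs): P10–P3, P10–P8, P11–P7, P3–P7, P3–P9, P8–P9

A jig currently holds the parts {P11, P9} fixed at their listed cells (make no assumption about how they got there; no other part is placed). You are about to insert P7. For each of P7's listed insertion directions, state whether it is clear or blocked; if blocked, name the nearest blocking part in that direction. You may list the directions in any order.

+x: clear; +z: clear; -y: blocked by P9

+x: ray from P7(0, 1, 0) has no placed part ⇒ clear
-y: nearest on ray is P9@(0, -1, 0) ⇒ blocked
+z: ray from P7(0, 1, 0) has no placed part ⇒ clear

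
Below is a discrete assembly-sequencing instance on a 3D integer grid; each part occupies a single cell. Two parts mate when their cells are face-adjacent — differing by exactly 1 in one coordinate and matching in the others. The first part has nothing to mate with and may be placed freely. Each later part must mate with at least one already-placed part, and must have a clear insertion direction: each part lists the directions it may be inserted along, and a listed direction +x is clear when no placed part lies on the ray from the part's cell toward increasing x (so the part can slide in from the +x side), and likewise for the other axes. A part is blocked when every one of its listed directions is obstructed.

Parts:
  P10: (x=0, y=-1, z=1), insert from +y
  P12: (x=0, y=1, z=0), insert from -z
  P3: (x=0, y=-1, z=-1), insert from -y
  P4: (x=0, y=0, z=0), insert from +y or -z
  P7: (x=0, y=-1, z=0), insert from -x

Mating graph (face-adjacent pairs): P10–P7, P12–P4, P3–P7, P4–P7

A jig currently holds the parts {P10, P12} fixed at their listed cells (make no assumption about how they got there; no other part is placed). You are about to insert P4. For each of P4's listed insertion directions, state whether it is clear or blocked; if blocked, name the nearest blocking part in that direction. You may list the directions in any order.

+y: blocked by P12; -z: clear

+y: nearest on ray is P12@(0, 1, 0) ⇒ blocked
-z: ray from P4(0, 0, 0) has no placed part ⇒ clear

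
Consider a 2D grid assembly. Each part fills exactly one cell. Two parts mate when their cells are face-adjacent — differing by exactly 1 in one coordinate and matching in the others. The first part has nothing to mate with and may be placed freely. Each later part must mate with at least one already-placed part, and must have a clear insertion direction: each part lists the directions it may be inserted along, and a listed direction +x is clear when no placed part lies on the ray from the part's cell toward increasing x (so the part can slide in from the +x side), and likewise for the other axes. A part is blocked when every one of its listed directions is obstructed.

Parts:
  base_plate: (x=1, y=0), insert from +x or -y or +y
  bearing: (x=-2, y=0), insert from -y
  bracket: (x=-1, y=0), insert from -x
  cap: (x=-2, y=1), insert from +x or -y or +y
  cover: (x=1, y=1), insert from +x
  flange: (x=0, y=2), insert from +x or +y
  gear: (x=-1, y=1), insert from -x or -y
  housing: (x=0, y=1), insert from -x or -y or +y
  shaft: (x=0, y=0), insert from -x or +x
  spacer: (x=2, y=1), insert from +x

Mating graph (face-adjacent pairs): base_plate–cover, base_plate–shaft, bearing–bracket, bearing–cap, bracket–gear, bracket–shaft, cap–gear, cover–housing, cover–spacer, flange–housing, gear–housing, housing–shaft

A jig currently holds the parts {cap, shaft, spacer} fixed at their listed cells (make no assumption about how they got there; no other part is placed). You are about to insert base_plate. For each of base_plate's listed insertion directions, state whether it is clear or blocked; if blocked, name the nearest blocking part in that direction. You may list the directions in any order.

+x: ray from base_plate(1, 0) has no placed part ⇒ clear
-y: ray from base_plate(1, 0) has no placed part ⇒ clear
+y: ray from base_plate(1, 0) has no placed part ⇒ clear

+x: clear; +y: clear; -y: clear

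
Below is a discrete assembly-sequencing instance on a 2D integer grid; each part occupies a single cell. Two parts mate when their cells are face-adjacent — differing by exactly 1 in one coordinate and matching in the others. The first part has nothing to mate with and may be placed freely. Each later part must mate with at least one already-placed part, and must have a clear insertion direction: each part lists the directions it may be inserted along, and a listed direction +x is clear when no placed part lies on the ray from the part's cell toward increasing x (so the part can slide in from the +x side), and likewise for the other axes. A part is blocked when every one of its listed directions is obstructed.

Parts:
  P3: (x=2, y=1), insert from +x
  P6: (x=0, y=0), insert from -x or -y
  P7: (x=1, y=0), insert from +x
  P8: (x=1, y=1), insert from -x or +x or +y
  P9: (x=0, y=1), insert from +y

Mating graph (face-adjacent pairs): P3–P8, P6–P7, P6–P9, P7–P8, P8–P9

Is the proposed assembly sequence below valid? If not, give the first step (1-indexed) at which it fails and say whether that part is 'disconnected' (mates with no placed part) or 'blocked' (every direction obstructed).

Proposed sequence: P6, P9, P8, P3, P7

Valid

1. P6@(0, 0) [-x clear] — {P6}
2. P9@(0, 1) [+y clear] — {P6, P9}
3. P8@(1, 1) [+x clear] — {P6, P8, P9}
4. P3@(2, 1) [+x clear] — {P3, P6, P8, P9}
5. P7@(1, 0) [+x clear] — {P3, P6, P7, P8, P9}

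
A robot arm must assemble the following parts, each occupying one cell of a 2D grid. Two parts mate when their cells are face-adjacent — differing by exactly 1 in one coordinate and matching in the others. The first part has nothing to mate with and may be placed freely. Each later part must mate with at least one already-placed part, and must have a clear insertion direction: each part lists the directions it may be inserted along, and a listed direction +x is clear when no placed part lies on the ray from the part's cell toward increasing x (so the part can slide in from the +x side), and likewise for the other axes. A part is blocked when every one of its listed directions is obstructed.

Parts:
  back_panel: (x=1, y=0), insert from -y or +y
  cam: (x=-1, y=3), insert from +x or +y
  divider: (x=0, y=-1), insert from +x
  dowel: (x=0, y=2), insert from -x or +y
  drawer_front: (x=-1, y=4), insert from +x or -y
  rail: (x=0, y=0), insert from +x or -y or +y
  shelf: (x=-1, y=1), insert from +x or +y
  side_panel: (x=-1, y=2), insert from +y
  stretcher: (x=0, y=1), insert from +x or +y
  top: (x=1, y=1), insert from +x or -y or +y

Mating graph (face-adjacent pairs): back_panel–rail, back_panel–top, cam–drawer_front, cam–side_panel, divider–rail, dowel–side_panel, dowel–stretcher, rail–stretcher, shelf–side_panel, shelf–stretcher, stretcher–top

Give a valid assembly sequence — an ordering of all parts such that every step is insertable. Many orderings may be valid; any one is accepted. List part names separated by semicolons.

1. top@(1, 1) [+x clear] — {top}
2. stretcher@(0, 1) [+y clear] — {stretcher, top}
3. shelf@(-1, 1) [+y clear] — {shelf, stretcher, top}
4. side_panel@(-1, 2) [+y clear] — {shelf, side_panel, stretcher, top}
5. cam@(-1, 3) [+x clear] — {cam, shelf, side_panel, stretcher, top}
6. drawer_front@(-1, 4) [+x clear] — {cam, drawer_front, shelf, side_panel, stretcher, top}
7. rail@(0, 0) [+x clear] — {cam, drawer_front, rail, shelf, side_panel, stretcher, top}
8. divider@(0, -1) [+x clear] — {cam, divider, drawer_front, rail, shelf, side_panel, stretcher, top}
9. dowel@(0, 2) [+y clear] — {cam, divider, dowel, drawer_front, rail, shelf, side_panel, stretcher, top}
10. back_panel@(1, 0) [-y clear] — {back_panel, cam, divider, dowel, drawer_front, rail, shelf, side_panel, stretcher, top}

top; stretcher; shelf; side_panel; cam; drawer_front; rail; divider; dowel; back_panel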